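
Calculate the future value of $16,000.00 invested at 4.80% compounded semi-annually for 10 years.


Compound interest formula: A = P(1 + r/n)^(nt)
A = $16,000.00 × (1 + 0.048/2)^(2 × 10)
Growth factor: (1 + 0.048/2)^20 = 1.606938
A = $16,000.00 × 1.606938
A = $25,711.01

A = P(1 + r/n)^(nt) = $25,711.01


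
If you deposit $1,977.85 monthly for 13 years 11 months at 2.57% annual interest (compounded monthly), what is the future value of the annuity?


Future value of an ordinary annuity: FV = PMT × ((1 + r)^n − 1) / r
Monthly rate r = 0.0257/12 ≈ 0.00214167, n = 167
FV = $1,977.85 × ((1 + 0.0257/12)^167 − 1) / (0.0257/12)
FV = $1,977.85 × 200.512145
FV = $396,582.95

FV = PMT × ((1+r)^n - 1)/r = $396,582.95


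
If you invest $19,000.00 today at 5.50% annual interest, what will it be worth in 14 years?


Future value formula: FV = PV × (1 + r)^t
FV = $19,000.00 × (1 + 0.055)^14
FV = $19,000.00 × 2.1160915
FV = $40,205.74

FV = PV × (1 + r)^t = $40,205.74


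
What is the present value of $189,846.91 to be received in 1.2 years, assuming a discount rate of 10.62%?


Present value formula: PV = FV / (1 + r)^t
PV = $189,846.91 / (1 + 0.1062)^1.2
PV = $189,846.91 / 1.12875681
PV = $168,191.15

PV = FV / (1 + r)^t = $168,191.15


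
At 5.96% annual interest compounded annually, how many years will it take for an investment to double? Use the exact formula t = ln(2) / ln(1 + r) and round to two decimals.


Doubling condition: (1 + r)^t = 2
Take ln of both sides: t × ln(1 + r) = ln(2)
t = ln(2) / ln(1 + r)
t = 0.693147 / 0.057891
t = 11.97

t = ln(2) / ln(1 + r) = 11.97 years


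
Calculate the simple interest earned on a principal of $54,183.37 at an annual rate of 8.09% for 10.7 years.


Simple interest formula: I = P × r × t
I = $54,183.37 × 0.0809 × 10.7
I = $46,902.75

I = P × r × t = $46,902.75


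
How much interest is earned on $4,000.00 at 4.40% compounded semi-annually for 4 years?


Compound interest earned = final amount − principal.
A = P(1 + r/n)^(nt) = $4,000.00 × (1 + 0.044/2)^(2 × 4) = $4,760.66
Interest = A − P = $4,760.66 − $4,000.00 = $760.66

Interest = A - P = $760.66


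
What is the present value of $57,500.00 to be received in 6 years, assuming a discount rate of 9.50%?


Present value formula: PV = FV / (1 + r)^t
PV = $57,500.00 / (1 + 0.095)^6
PV = $57,500.00 / 1.7237914
PV = $33,356.70

PV = FV / (1 + r)^t = $33,356.70


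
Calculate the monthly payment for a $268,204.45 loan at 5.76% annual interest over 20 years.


Loan payment formula: PMT = PV × r / (1 − (1 + r)^(−n))
Monthly rate r = 0.0576/12 = 0.0048, n = 240 months
Denominator: 1 − (1 + 0.0576/12)^(−240) = 0.683124
PMT = $268,204.45 × (0.0576/12) / 0.683124
PMT = $1,884.55 per month

PMT = PV × r / (1-(1+r)^(-n)) = $1,884.55/month


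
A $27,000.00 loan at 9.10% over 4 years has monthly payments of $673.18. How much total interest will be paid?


Total paid over the life of the loan = PMT × n.
Total paid = $673.18 × 48 = $32,312.64
Total interest = total paid − principal = $32,312.64 − $27,000.00 = $5,312.64

Total interest = (PMT × n) - PV = $5,312.64


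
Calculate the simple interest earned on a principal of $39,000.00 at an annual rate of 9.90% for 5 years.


Simple interest formula: I = P × r × t
I = $39,000.00 × 0.099 × 5
I = $19,305.00

I = P × r × t = $19,305.00


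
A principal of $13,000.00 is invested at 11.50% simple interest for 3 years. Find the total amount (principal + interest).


Total amount formula: A = P(1 + rt) = P + P·r·t
Interest: I = P × r × t = $13,000.00 × 0.115 × 3 = $4,485.00
A = P + I = $13,000.00 + $4,485.00 = $17,485.00

A = P + I = P(1 + rt) = $17,485.00


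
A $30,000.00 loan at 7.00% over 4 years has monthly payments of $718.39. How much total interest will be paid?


Total paid over the life of the loan = PMT × n.
Total paid = $718.39 × 48 = $34,482.72
Total interest = total paid − principal = $34,482.72 − $30,000.00 = $4,482.72

Total interest = (PMT × n) - PV = $4,482.72


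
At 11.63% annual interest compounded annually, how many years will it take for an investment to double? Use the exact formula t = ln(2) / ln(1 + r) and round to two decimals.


Doubling condition: (1 + r)^t = 2
Take ln of both sides: t × ln(1 + r) = ln(2)
t = ln(2) / ln(1 + r)
t = 0.693147 / 0.110020
t = 6.30

t = ln(2) / ln(1 + r) = 6.30 years


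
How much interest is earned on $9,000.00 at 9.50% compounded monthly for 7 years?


Compound interest earned = final amount − principal.
A = P(1 + r/n)^(nt) = $9,000.00 × (1 + 0.095/12)^(12 × 7) = $17,454.65
Interest = A − P = $17,454.65 − $9,000.00 = $8,454.65

Interest = A - P = $8,454.65


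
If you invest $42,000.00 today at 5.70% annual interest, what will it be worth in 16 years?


Future value formula: FV = PV × (1 + r)^t
FV = $42,000.00 × (1 + 0.057)^16
FV = $42,000.00 × 2.4277267
FV = $101,964.52

FV = PV × (1 + r)^t = $101,964.52


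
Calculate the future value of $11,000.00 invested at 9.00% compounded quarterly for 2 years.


Compound interest formula: A = P(1 + r/n)^(nt)
A = $11,000.00 × (1 + 0.09/4)^(4 × 2)
Growth factor: (1 + 0.09/4)^8 = 1.194831
A = $11,000.00 × 1.194831
A = $13,143.14

A = P(1 + r/n)^(nt) = $13,143.14


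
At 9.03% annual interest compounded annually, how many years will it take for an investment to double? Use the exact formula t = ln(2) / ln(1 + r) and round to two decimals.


Doubling condition: (1 + r)^t = 2
Take ln of both sides: t × ln(1 + r) = ln(2)
t = ln(2) / ln(1 + r)
t = 0.693147 / 0.086453
t = 8.02

t = ln(2) / ln(1 + r) = 8.02 years


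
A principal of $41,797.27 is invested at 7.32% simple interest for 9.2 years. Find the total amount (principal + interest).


Total amount formula: A = P(1 + rt) = P + P·r·t
Interest: I = P × r × t = $41,797.27 × 0.0732 × 9.2 = $28,147.95
A = P + I = $41,797.27 + $28,147.95 = $69,945.22

A = P + I = P(1 + rt) = $69,945.22


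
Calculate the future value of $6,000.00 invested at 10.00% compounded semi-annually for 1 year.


Compound interest formula: A = P(1 + r/n)^(nt)
A = $6,000.00 × (1 + 0.1/2)^(2 × 1)
Growth factor: (1 + 0.1/2)^2 = 1.102500
A = $6,000.00 × 1.102500
A = $6,615.00

A = P(1 + r/n)^(nt) = $6,615.00


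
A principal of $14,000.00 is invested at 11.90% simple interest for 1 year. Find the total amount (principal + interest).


Total amount formula: A = P(1 + rt) = P + P·r·t
Interest: I = P × r × t = $14,000.00 × 0.119 × 1 = $1,666.00
A = P + I = $14,000.00 + $1,666.00 = $15,666.00

A = P + I = P(1 + rt) = $15,666.00


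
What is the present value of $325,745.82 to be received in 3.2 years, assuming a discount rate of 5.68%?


Present value formula: PV = FV / (1 + r)^t
PV = $325,745.82 / (1 + 0.0568)^3.2
PV = $325,745.82 / 1.1933751
PV = $272,961.80

PV = FV / (1 + r)^t = $272,961.80


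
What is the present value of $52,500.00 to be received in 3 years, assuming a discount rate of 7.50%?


Present value formula: PV = FV / (1 + r)^t
PV = $52,500.00 / (1 + 0.075)^3
PV = $52,500.00 / 1.242297
PV = $42,260.43

PV = FV / (1 + r)^t = $42,260.43


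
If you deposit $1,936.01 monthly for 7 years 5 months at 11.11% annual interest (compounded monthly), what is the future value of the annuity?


Future value of an ordinary annuity: FV = PMT × ((1 + r)^n − 1) / r
Monthly rate r = 0.1111/12 ≈ 0.00925833, n = 89
FV = $1,936.01 × ((1 + 0.1111/12)^89 − 1) / (0.1111/12)
FV = $1,936.01 × 137.276918
FV = $265,769.49

FV = PMT × ((1+r)^n - 1)/r = $265,769.49


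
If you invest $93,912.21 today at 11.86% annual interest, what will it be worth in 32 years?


Future value formula: FV = PV × (1 + r)^t
FV = $93,912.21 × (1 + 0.1186)^32
FV = $93,912.21 × 36.1072223
FV = $3,390,909.04

FV = PV × (1 + r)^t = $3,390,909.04


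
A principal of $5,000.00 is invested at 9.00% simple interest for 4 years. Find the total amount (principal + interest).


Total amount formula: A = P(1 + rt) = P + P·r·t
Interest: I = P × r × t = $5,000.00 × 0.09 × 4 = $1,800.00
A = P + I = $5,000.00 + $1,800.00 = $6,800.00

A = P + I = P(1 + rt) = $6,800.00


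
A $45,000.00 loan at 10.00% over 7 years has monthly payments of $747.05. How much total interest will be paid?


Total paid over the life of the loan = PMT × n.
Total paid = $747.05 × 84 = $62,752.20
Total interest = total paid − principal = $62,752.20 − $45,000.00 = $17,752.20

Total interest = (PMT × n) - PV = $17,752.20


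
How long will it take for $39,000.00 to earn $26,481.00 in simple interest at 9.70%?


Rearrange the simple interest formula for t:
I = P × r × t  ⇒  t = I / (P × r)
t = $26,481.00 / ($39,000.00 × 0.097)
t = 7

t = I/(P×r) = 7 years


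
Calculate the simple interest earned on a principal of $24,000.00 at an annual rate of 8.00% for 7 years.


Simple interest formula: I = P × r × t
I = $24,000.00 × 0.08 × 7
I = $13,440.00

I = P × r × t = $13,440.00


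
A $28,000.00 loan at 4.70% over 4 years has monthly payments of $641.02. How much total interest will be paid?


Total paid over the life of the loan = PMT × n.
Total paid = $641.02 × 48 = $30,768.96
Total interest = total paid − principal = $30,768.96 − $28,000.00 = $2,768.96

Total interest = (PMT × n) - PV = $2,768.96


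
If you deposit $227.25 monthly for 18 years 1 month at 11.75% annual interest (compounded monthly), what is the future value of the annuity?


Future value of an ordinary annuity: FV = PMT × ((1 + r)^n − 1) / r
Monthly rate r = 0.1175/12 ≈ 0.00979167, n = 217
FV = $227.25 × ((1 + 0.1175/12)^217 − 1) / (0.1175/12)
FV = $227.25 × 744.008293
FV = $169,075.88

FV = PMT × ((1+r)^n - 1)/r = $169,075.88


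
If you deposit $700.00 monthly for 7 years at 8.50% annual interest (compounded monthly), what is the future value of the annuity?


Future value of an ordinary annuity: FV = PMT × ((1 + r)^n − 1) / r
Monthly rate r = 0.085/12 ≈ 0.00708333, n = 84
FV = $700.00 × ((1 + 0.085/12)^84 − 1) / (0.085/12)
FV = $700.00 × 114.244559
FV = $79,971.19

FV = PMT × ((1+r)^n - 1)/r = $79,971.19


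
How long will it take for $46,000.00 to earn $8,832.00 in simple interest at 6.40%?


Rearrange the simple interest formula for t:
I = P × r × t  ⇒  t = I / (P × r)
t = $8,832.00 / ($46,000.00 × 0.064)
t = 3

t = I/(P×r) = 3 years


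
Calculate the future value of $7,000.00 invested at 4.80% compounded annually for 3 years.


Compound interest formula: A = P(1 + r/n)^(nt)
A = $7,000.00 × (1 + 0.048/1)^(1 × 3)
Growth factor: (1 + 0.048/1)^3 = 1.151023
A = $7,000.00 × 1.151023
A = $8,057.16

A = P(1 + r/n)^(nt) = $8,057.16


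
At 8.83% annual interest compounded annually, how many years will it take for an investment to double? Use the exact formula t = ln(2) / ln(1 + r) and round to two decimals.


Doubling condition: (1 + r)^t = 2
Take ln of both sides: t × ln(1 + r) = ln(2)
t = ln(2) / ln(1 + r)
t = 0.693147 / 0.084617
t = 8.19

t = ln(2) / ln(1 + r) = 8.19 years


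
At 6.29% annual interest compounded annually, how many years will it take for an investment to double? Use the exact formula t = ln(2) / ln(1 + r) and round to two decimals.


Doubling condition: (1 + r)^t = 2
Take ln of both sides: t × ln(1 + r) = ln(2)
t = ln(2) / ln(1 + r)
t = 0.693147 / 0.061001
t = 11.36

t = ln(2) / ln(1 + r) = 11.36 years


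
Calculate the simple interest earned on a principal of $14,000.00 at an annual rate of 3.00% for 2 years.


Simple interest formula: I = P × r × t
I = $14,000.00 × 0.03 × 2
I = $840.00

I = P × r × t = $840.00


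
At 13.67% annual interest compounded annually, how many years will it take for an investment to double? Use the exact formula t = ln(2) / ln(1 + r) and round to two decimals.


Doubling condition: (1 + r)^t = 2
Take ln of both sides: t × ln(1 + r) = ln(2)
t = ln(2) / ln(1 + r)
t = 0.693147 / 0.128129
t = 5.41

t = ln(2) / ln(1 + r) = 5.41 years


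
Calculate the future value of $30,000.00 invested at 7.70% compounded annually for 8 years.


Compound interest formula: A = P(1 + r/n)^(nt)
A = $30,000.00 × (1 + 0.077/1)^(1 × 8)
Growth factor: (1 + 0.077/1)^8 = 1.810196
A = $30,000.00 × 1.810196
A = $54,305.88

A = P(1 + r/n)^(nt) = $54,305.88


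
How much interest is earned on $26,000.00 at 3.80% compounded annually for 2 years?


Compound interest earned = final amount − principal.
A = P(1 + r/n)^(nt) = $26,000.00 × (1 + 0.038/1)^(1 × 2) = $28,013.54
Interest = A − P = $28,013.54 − $26,000.00 = $2,013.54

Interest = A - P = $2,013.54


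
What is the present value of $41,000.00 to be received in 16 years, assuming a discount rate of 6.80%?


Present value formula: PV = FV / (1 + r)^t
PV = $41,000.00 / (1 + 0.068)^16
PV = $41,000.00 / 2.865102
PV = $14,310.14

PV = FV / (1 + r)^t = $14,310.14


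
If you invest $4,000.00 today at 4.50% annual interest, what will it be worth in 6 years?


Future value formula: FV = PV × (1 + r)^t
FV = $4,000.00 × (1 + 0.045)^6
FV = $4,000.00 × 1.302260
FV = $5,209.04

FV = PV × (1 + r)^t = $5,209.04


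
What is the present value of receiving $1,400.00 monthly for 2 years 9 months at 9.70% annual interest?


Present value of an ordinary annuity: PV = PMT × (1 − (1 + r)^(−n)) / r
Monthly rate r = 0.097/12 ≈ 0.00808333, n = 33
PV = $1,400.00 × (1 − (1 + 0.097/12)^(−33)) / (0.097/12)
PV = $1,400.00 × 28.863560
PV = $40,408.98

PV = PMT × (1-(1+r)^(-n))/r = $40,408.98


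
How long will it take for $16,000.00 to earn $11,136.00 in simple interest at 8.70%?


Rearrange the simple interest formula for t:
I = P × r × t  ⇒  t = I / (P × r)
t = $11,136.00 / ($16,000.00 × 0.087)
t = 8

t = I/(P×r) = 8 years


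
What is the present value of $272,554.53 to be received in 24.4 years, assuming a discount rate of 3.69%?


Present value formula: PV = FV / (1 + r)^t
PV = $272,554.53 / (1 + 0.0369)^24.4
PV = $272,554.53 / 2.420916
PV = $112,583.22

PV = FV / (1 + r)^t = $112,583.22


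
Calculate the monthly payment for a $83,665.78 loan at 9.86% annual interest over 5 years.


Loan payment formula: PMT = PV × r / (1 − (1 + r)^(−n))
Monthly rate r = 0.0986/12 ≈ 0.00821667, n = 60 months
Denominator: 1 − (1 + 0.0986/12)^(−60) = 0.387977
PMT = $83,665.78 × (0.0986/12) / 0.387977
PMT = $1,771.89 per month

PMT = PV × r / (1-(1+r)^(-n)) = $1,771.89/month


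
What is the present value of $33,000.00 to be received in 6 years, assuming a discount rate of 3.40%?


Present value formula: PV = FV / (1 + r)^t
PV = $33,000.00 / (1 + 0.034)^6
PV = $33,000.00 / 1.222146
PV = $27,001.68

PV = FV / (1 + r)^t = $27,001.68


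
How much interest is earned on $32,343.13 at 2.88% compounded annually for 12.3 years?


Compound interest earned = final amount − principal.
A = P(1 + r/n)^(nt) = $32,343.13 × (1 + 0.0288/1)^(1 × 12.3) = $45,861.98
Interest = A − P = $45,861.98 − $32,343.13 = $13,518.85

Interest = A - P = $13,518.85


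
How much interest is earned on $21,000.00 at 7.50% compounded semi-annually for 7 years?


Compound interest earned = final amount − principal.
A = P(1 + r/n)^(nt) = $21,000.00 × (1 + 0.075/2)^(2 × 7) = $35,160.32
Interest = A − P = $35,160.32 − $21,000.00 = $14,160.32

Interest = A - P = $14,160.32


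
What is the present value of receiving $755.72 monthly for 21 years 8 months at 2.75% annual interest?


Present value of an ordinary annuity: PV = PMT × (1 − (1 + r)^(−n)) / r
Monthly rate r = 0.0275/12 ≈ 0.00229167, n = 260
PV = $755.72 × (1 − (1 + 0.0275/12)^(−260)) / (0.0275/12)
PV = $755.72 × 195.718286
PV = $147,908.22

PV = PMT × (1-(1+r)^(-n))/r = $147,908.22


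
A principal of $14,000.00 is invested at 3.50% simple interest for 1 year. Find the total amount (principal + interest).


Total amount formula: A = P(1 + rt) = P + P·r·t
Interest: I = P × r × t = $14,000.00 × 0.035 × 1 = $490.00
A = P + I = $14,000.00 + $490.00 = $14,490.00

A = P + I = P(1 + rt) = $14,490.00


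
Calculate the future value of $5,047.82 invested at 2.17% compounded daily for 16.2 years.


Compound interest formula: A = P(1 + r/n)^(nt)
A = $5,047.82 × (1 + 0.0217/365)^(365 × 16.2)
Growth factor: (1 + 0.0217/365)^5913 = 1.421240
A = $5,047.82 × 1.421240
A = $7,174.16

A = P(1 + r/n)^(nt) = $7,174.16


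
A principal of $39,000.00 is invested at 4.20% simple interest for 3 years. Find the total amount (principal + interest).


Total amount formula: A = P(1 + rt) = P + P·r·t
Interest: I = P × r × t = $39,000.00 × 0.042 × 3 = $4,914.00
A = P + I = $39,000.00 + $4,914.00 = $43,914.00

A = P + I = P(1 + rt) = $43,914.00


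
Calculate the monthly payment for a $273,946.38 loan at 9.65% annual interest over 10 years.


Loan payment formula: PMT = PV × r / (1 − (1 + r)^(−n))
Monthly rate r = 0.0965/12 ≈ 0.00804167, n = 120 months
Denominator: 1 − (1 + 0.0965/12)^(−120) = 0.6175436
PMT = $273,946.38 × (0.0965/12) / 0.6175436
PMT = $3,567.34 per month

PMT = PV × r / (1-(1+r)^(-n)) = $3,567.34/month


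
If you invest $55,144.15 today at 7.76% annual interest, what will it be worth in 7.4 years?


Future value formula: FV = PV × (1 + r)^t
FV = $55,144.15 × (1 + 0.0776)^7.4
FV = $55,144.15 × 1.738545704
FV = $95,870.63

FV = PV × (1 + r)^t = $95,870.63


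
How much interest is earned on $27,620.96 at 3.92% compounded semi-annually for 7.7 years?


Compound interest earned = final amount − principal.
A = P(1 + r/n)^(nt) = $27,620.96 × (1 + 0.0392/2)^(2 × 7.7) = $37,244.15
Interest = A − P = $37,244.15 − $27,620.96 = $9,623.19

Interest = A - P = $9,623.19


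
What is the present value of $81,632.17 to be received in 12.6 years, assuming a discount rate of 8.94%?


Present value formula: PV = FV / (1 + r)^t
PV = $81,632.17 / (1 + 0.0894)^12.6
PV = $81,632.17 / 2.941446
PV = $27,752.39

PV = FV / (1 + r)^t = $27,752.39


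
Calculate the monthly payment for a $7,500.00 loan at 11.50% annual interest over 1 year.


Loan payment formula: PMT = PV × r / (1 − (1 + r)^(−n))
Monthly rate r = 0.115/12 ≈ 0.00958333, n = 12 months
Denominator: 1 − (1 + 0.115/12)^(−12) = 0.108146
PMT = $7,500.00 × (0.115/12) / 0.108146
PMT = $664.61 per month

PMT = PV × r / (1-(1+r)^(-n)) = $664.61/month


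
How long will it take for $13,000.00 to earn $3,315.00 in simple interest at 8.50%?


Rearrange the simple interest formula for t:
I = P × r × t  ⇒  t = I / (P × r)
t = $3,315.00 / ($13,000.00 × 0.085)
t = 3

t = I/(P×r) = 3 years


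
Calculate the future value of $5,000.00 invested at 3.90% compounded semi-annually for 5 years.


Compound interest formula: A = P(1 + r/n)^(nt)
A = $5,000.00 × (1 + 0.039/2)^(2 × 5)
Growth factor: (1 + 0.039/2)^10 = 1.213032
A = $5,000.00 × 1.213032
A = $6,065.16

A = P(1 + r/n)^(nt) = $6,065.16


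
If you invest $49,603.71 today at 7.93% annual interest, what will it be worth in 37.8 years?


Future value formula: FV = PV × (1 + r)^t
FV = $49,603.71 × (1 + 0.0793)^37.8
FV = $49,603.71 × 17.896755004
FV = $887,745.45

FV = PV × (1 + r)^t = $887,745.45


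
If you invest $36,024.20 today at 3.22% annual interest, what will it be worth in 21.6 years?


Future value formula: FV = PV × (1 + r)^t
FV = $36,024.20 × (1 + 0.0322)^21.6
FV = $36,024.20 × 1.982893
FV = $71,432.13

FV = PV × (1 + r)^t = $71,432.13


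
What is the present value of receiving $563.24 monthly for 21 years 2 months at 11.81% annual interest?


Present value of an ordinary annuity: PV = PMT × (1 − (1 + r)^(−n)) / r
Monthly rate r = 0.1181/12 ≈ 0.00984167, n = 254
PV = $563.24 × (1 − (1 + 0.1181/12)^(−254)) / (0.1181/12)
PV = $563.24 × 93.163863
PV = $52,473.61

PV = PMT × (1-(1+r)^(-n))/r = $52,473.61


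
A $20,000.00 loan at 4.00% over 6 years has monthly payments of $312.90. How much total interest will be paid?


Total paid over the life of the loan = PMT × n.
Total paid = $312.90 × 72 = $22,528.80
Total interest = total paid − principal = $22,528.80 − $20,000.00 = $2,528.80

Total interest = (PMT × n) - PV = $2,528.80


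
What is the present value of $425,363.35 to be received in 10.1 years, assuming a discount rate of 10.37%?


Present value formula: PV = FV / (1 + r)^t
PV = $425,363.35 / (1 + 0.1037)^10.1
PV = $425,363.35 / 2.708916
PV = $157,023.46

PV = FV / (1 + r)^t = $157,023.46


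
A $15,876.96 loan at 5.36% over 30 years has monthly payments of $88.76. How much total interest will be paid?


Total paid over the life of the loan = PMT × n.
Total paid = $88.76 × 360 = $31,953.60
Total interest = total paid − principal = $31,953.60 − $15,876.96 = $16,076.64

Total interest = (PMT × n) - PV = $16,076.64


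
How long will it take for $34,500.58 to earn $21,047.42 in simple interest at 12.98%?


Rearrange the simple interest formula for t:
I = P × r × t  ⇒  t = I / (P × r)
t = $21,047.42 / ($34,500.58 × 0.1298)
t = 4.7

t = I/(P×r) = 4.7 years


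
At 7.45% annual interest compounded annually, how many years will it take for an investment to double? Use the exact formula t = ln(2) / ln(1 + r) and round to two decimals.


Doubling condition: (1 + r)^t = 2
Take ln of both sides: t × ln(1 + r) = ln(2)
t = ln(2) / ln(1 + r)
t = 0.693147 / 0.071855
t = 9.65

t = ln(2) / ln(1 + r) = 9.65 years


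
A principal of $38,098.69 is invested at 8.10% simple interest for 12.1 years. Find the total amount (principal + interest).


Total amount formula: A = P(1 + rt) = P + P·r·t
Interest: I = P × r × t = $38,098.69 × 0.081 × 12.1 = $37,340.53
A = P + I = $38,098.69 + $37,340.53 = $75,439.22

A = P + I = P(1 + rt) = $75,439.22


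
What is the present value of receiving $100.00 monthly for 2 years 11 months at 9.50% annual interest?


Present value of an ordinary annuity: PV = PMT × (1 − (1 + r)^(−n)) / r
Monthly rate r = 0.095/12 ≈ 0.00791667, n = 35
PV = $100.00 × (1 − (1 + 0.095/12)^(−35)) / (0.095/12)
PV = $100.00 × 30.464997
PV = $3,046.50

PV = PMT × (1-(1+r)^(-n))/r = $3,046.50


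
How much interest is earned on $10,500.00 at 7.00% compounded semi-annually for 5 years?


Compound interest earned = final amount − principal.
A = P(1 + r/n)^(nt) = $10,500.00 × (1 + 0.07/2)^(2 × 5) = $14,811.29
Interest = A − P = $14,811.29 − $10,500.00 = $4,311.29

Interest = A - P = $4,311.29


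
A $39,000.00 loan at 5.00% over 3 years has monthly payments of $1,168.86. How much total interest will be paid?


Total paid over the life of the loan = PMT × n.
Total paid = $1,168.86 × 36 = $42,078.96
Total interest = total paid − principal = $42,078.96 − $39,000.00 = $3,078.96

Total interest = (PMT × n) - PV = $3,078.96


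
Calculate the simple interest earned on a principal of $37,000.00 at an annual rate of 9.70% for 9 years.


Simple interest formula: I = P × r × t
I = $37,000.00 × 0.097 × 9
I = $32,301.00

I = P × r × t = $32,301.00


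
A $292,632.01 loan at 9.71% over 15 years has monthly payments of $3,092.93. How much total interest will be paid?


Total paid over the life of the loan = PMT × n.
Total paid = $3,092.93 × 180 = $556,727.40
Total interest = total paid − principal = $556,727.40 − $292,632.01 = $264,095.39

Total interest = (PMT × n) - PV = $264,095.39


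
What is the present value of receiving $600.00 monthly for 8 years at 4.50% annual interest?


Present value of an ordinary annuity: PV = PMT × (1 − (1 + r)^(−n)) / r
Monthly rate r = 0.045/12 = 0.00375, n = 96
PV = $600.00 × (1 − (1 + 0.045/12)^(−96)) / (0.045/12)
PV = $600.00 × 80.494336
PV = $48,296.60

PV = PMT × (1-(1+r)^(-n))/r = $48,296.60


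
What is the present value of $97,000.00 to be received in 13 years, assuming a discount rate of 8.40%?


Present value formula: PV = FV / (1 + r)^t
PV = $97,000.00 / (1 + 0.084)^13
PV = $97,000.00 / 2.8535183
PV = $33,993.12

PV = FV / (1 + r)^t = $33,993.12


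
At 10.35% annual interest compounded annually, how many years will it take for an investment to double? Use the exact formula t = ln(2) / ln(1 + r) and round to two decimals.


Doubling condition: (1 + r)^t = 2
Take ln of both sides: t × ln(1 + r) = ln(2)
t = ln(2) / ln(1 + r)
t = 0.693147 / 0.098487
t = 7.04

t = ln(2) / ln(1 + r) = 7.04 years


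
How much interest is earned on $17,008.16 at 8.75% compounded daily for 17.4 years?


Compound interest earned = final amount − principal.
A = P(1 + r/n)^(nt) = $17,008.16 × (1 + 0.0875/365)^(365 × 17.4) = $77,945.57
Interest = A − P = $77,945.57 − $17,008.16 = $60,937.41

Interest = A - P = $60,937.41


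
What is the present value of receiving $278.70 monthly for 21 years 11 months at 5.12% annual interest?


Present value of an ordinary annuity: PV = PMT × (1 − (1 + r)^(−n)) / r
Monthly rate r = 0.0512/12 ≈ 0.00426667, n = 263
PV = $278.70 × (1 − (1 + 0.0512/12)^(−263)) / (0.0512/12)
PV = $278.70 × 157.883765
PV = $44,002.21

PV = PMT × (1-(1+r)^(-n))/r = $44,002.21


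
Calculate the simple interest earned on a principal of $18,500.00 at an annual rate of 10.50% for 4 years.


Simple interest formula: I = P × r × t
I = $18,500.00 × 0.105 × 4
I = $7,770.00

I = P × r × t = $7,770.00


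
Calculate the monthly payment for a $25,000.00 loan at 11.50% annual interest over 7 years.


Loan payment formula: PMT = PV × r / (1 − (1 + r)^(−n))
Monthly rate r = 0.115/12 ≈ 0.00958333, n = 84 months
Denominator: 1 − (1 + 0.115/12)^(−84) = 0.551195
PMT = $25,000.00 × (0.115/12) / 0.551195
PMT = $434.66 per month

PMT = PV × r / (1-(1+r)^(-n)) = $434.66/month


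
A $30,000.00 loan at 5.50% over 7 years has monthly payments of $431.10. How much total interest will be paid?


Total paid over the life of the loan = PMT × n.
Total paid = $431.10 × 84 = $36,212.40
Total interest = total paid − principal = $36,212.40 − $30,000.00 = $6,212.40

Total interest = (PMT × n) - PV = $6,212.40


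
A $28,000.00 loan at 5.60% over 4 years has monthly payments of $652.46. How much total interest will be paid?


Total paid over the life of the loan = PMT × n.
Total paid = $652.46 × 48 = $31,318.08
Total interest = total paid − principal = $31,318.08 − $28,000.00 = $3,318.08

Total interest = (PMT × n) - PV = $3,318.08


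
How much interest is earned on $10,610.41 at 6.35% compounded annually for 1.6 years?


Compound interest earned = final amount − principal.
A = P(1 + r/n)^(nt) = $10,610.41 × (1 + 0.0635/1)^(1 × 1.6) = $11,708.79
Interest = A − P = $11,708.79 − $10,610.41 = $1,098.38

Interest = A - P = $1,098.38


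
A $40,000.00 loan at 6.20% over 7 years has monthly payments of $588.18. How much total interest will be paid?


Total paid over the life of the loan = PMT × n.
Total paid = $588.18 × 84 = $49,407.12
Total interest = total paid − principal = $49,407.12 − $40,000.00 = $9,407.12

Total interest = (PMT × n) - PV = $9,407.12


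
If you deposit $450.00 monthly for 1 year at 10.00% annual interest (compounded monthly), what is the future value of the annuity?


Future value of an ordinary annuity: FV = PMT × ((1 + r)^n − 1) / r
Monthly rate r = 0.1/12 ≈ 0.00833333, n = 12
FV = $450.00 × ((1 + 0.1/12)^12 − 1) / (0.1/12)
FV = $450.00 × 12.565568
FV = $5,654.51

FV = PMT × ((1+r)^n - 1)/r = $5,654.51


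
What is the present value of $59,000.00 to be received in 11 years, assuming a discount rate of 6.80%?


Present value formula: PV = FV / (1 + r)^t
PV = $59,000.00 / (1 + 0.068)^11
PV = $59,000.00 / 2.061977
PV = $28,613.32

PV = FV / (1 + r)^t = $28,613.32


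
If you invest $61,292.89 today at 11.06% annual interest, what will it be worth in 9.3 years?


Future value formula: FV = PV × (1 + r)^t
FV = $61,292.89 × (1 + 0.1106)^9.3
FV = $61,292.89 × 2.6526889
FV = $162,590.97

FV = PV × (1 + r)^t = $162,590.97


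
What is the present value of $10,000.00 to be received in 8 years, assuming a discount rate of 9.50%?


Present value formula: PV = FV / (1 + r)^t
PV = $10,000.00 / (1 + 0.095)^8
PV = $10,000.00 / 2.066869
PV = $4,838.24

PV = FV / (1 + r)^t = $4,838.24


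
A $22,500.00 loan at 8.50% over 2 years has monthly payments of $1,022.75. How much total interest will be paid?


Total paid over the life of the loan = PMT × n.
Total paid = $1,022.75 × 24 = $24,546.00
Total interest = total paid − principal = $24,546.00 − $22,500.00 = $2,046.00

Total interest = (PMT × n) - PV = $2,046.00


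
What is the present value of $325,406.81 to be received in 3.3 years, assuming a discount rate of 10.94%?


Present value formula: PV = FV / (1 + r)^t
PV = $325,406.81 / (1 + 0.1094)^3.3
PV = $325,406.81 / 1.40861054
PV = $231,012.62

PV = FV / (1 + r)^t = $231,012.62


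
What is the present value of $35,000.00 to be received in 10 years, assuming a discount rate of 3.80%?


Present value formula: PV = FV / (1 + r)^t
PV = $35,000.00 / (1 + 0.038)^10
PV = $35,000.00 / 1.452023
PV = $24,104.30

PV = FV / (1 + r)^t = $24,104.30


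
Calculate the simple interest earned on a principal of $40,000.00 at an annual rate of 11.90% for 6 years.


Simple interest formula: I = P × r × t
I = $40,000.00 × 0.119 × 6
I = $28,560.00

I = P × r × t = $28,560.00


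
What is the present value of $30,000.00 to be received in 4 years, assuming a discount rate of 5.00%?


Present value formula: PV = FV / (1 + r)^t
PV = $30,000.00 / (1 + 0.05)^4
PV = $30,000.00 / 1.2155063
PV = $24,681.07

PV = FV / (1 + r)^t = $24,681.07


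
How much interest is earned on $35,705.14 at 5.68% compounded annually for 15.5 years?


Compound interest earned = final amount − principal.
A = P(1 + r/n)^(nt) = $35,705.14 × (1 + 0.0568/1)^(1 × 15.5) = $84,065.77
Interest = A − P = $84,065.77 − $35,705.14 = $48,360.63

Interest = A - P = $48,360.63


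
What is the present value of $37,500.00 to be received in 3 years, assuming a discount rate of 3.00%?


Present value formula: PV = FV / (1 + r)^t
PV = $37,500.00 / (1 + 0.03)^3
PV = $37,500.00 / 1.092727
PV = $34,317.81

PV = FV / (1 + r)^t = $34,317.81


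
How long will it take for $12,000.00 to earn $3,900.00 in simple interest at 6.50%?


Rearrange the simple interest formula for t:
I = P × r × t  ⇒  t = I / (P × r)
t = $3,900.00 / ($12,000.00 × 0.065)
t = 5

t = I/(P×r) = 5 years


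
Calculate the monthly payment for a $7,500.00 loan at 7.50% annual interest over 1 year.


Loan payment formula: PMT = PV × r / (1 − (1 + r)^(−n))
Monthly rate r = 0.075/12 = 0.00625, n = 12 months
Denominator: 1 − (1 + 0.075/12)^(−12) = 0.072040
PMT = $7,500.00 × (0.075/12) / 0.072040
PMT = $650.68 per month

PMT = PV × r / (1-(1+r)^(-n)) = $650.68/month


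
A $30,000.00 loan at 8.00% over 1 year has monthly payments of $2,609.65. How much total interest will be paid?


Total paid over the life of the loan = PMT × n.
Total paid = $2,609.65 × 12 = $31,315.80
Total interest = total paid − principal = $31,315.80 − $30,000.00 = $1,315.80

Total interest = (PMT × n) - PV = $1,315.80


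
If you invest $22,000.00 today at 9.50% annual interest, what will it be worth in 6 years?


Future value formula: FV = PV × (1 + r)^t
FV = $22,000.00 × (1 + 0.095)^6
FV = $22,000.00 × 1.7237914
FV = $37,923.41

FV = PV × (1 + r)^t = $37,923.41


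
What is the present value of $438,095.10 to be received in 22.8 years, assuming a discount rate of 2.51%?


Present value formula: PV = FV / (1 + r)^t
PV = $438,095.10 / (1 + 0.0251)^22.8
PV = $438,095.10 / 1.7598276
PV = $248,942.06

PV = FV / (1 + r)^t = $248,942.06


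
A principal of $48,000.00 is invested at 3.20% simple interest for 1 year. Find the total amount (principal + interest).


Total amount formula: A = P(1 + rt) = P + P·r·t
Interest: I = P × r × t = $48,000.00 × 0.032 × 1 = $1,536.00
A = P + I = $48,000.00 + $1,536.00 = $49,536.00

A = P + I = P(1 + rt) = $49,536.00


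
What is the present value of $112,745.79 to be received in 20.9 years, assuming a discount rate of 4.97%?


Present value formula: PV = FV / (1 + r)^t
PV = $112,745.79 / (1 + 0.0497)^20.9
PV = $112,745.79 / 2.7558947
PV = $40,910.78

PV = FV / (1 + r)^t = $40,910.78


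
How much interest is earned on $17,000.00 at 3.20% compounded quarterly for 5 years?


Compound interest earned = final amount − principal.
A = P(1 + r/n)^(nt) = $17,000.00 × (1 + 0.032/4)^(4 × 5) = $19,936.99
Interest = A − P = $19,936.99 − $17,000.00 = $2,936.99

Interest = A - P = $2,936.99


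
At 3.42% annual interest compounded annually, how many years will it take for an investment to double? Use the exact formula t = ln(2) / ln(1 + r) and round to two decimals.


Doubling condition: (1 + r)^t = 2
Take ln of both sides: t × ln(1 + r) = ln(2)
t = ln(2) / ln(1 + r)
t = 0.693147 / 0.033628
t = 20.61

t = ln(2) / ln(1 + r) = 20.61 years


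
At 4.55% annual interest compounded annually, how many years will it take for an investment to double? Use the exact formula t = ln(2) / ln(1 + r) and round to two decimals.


Doubling condition: (1 + r)^t = 2
Take ln of both sides: t × ln(1 + r) = ln(2)
t = ln(2) / ln(1 + r)
t = 0.693147 / 0.044495
t = 15.58

t = ln(2) / ln(1 + r) = 15.58 years


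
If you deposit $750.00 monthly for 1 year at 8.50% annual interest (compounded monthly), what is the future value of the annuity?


Future value of an ordinary annuity: FV = PMT × ((1 + r)^n − 1) / r
Monthly rate r = 0.085/12 ≈ 0.00708333, n = 12
FV = $750.00 × ((1 + 0.085/12)^12 − 1) / (0.085/12)
FV = $750.00 × 12.478716
FV = $9,359.04

FV = PMT × ((1+r)^n - 1)/r = $9,359.04


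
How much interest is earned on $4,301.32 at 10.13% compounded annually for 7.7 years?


Compound interest earned = final amount − principal.
A = P(1 + r/n)^(nt) = $4,301.32 × (1 + 0.1013/1)^(1 × 7.7) = $9,042.22
Interest = A − P = $9,042.22 − $4,301.32 = $4,740.90

Interest = A - P = $4,740.90


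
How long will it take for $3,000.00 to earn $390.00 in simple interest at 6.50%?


Rearrange the simple interest formula for t:
I = P × r × t  ⇒  t = I / (P × r)
t = $390.00 / ($3,000.00 × 0.065)
t = 2

t = I/(P×r) = 2 years


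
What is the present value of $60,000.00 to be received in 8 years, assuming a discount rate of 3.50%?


Present value formula: PV = FV / (1 + r)^t
PV = $60,000.00 / (1 + 0.035)^8
PV = $60,000.00 / 1.316809
PV = $45,564.69

PV = FV / (1 + r)^t = $45,564.69


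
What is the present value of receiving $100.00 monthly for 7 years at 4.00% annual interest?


Present value of an ordinary annuity: PV = PMT × (1 − (1 + r)^(−n)) / r
Monthly rate r = 0.04/12 ≈ 0.00333333, n = 84
PV = $100.00 × (1 − (1 + 0.04/12)^(−84)) / (0.04/12)
PV = $100.00 × 73.159278
PV = $7,315.93

PV = PMT × (1-(1+r)^(-n))/r = $7,315.93


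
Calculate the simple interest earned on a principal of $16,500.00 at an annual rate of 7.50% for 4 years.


Simple interest formula: I = P × r × t
I = $16,500.00 × 0.075 × 4
I = $4,950.00

I = P × r × t = $4,950.00


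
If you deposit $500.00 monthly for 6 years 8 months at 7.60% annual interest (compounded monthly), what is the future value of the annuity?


Future value of an ordinary annuity: FV = PMT × ((1 + r)^n − 1) / r
Monthly rate r = 0.076/12 ≈ 0.00633333, n = 80
FV = $500.00 × ((1 + 0.076/12)^80 − 1) / (0.076/12)
FV = $500.00 × 103.752600
FV = $51,876.30

FV = PMT × ((1+r)^n - 1)/r = $51,876.30


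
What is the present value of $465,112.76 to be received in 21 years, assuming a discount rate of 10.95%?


Present value formula: PV = FV / (1 + r)^t
PV = $465,112.76 / (1 + 0.1095)^21
PV = $465,112.76 / 8.864892
PV = $52,466.83

PV = FV / (1 + r)^t = $52,466.83


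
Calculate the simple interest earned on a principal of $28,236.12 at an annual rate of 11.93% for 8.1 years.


Simple interest formula: I = P × r × t
I = $28,236.12 × 0.1193 × 8.1
I = $27,285.41

I = P × r × t = $27,285.41


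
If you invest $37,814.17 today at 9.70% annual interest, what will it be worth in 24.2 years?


Future value formula: FV = PV × (1 + r)^t
FV = $37,814.17 × (1 + 0.097)^24.2
FV = $37,814.17 × 9.3972415
FV = $355,348.89

FV = PV × (1 + r)^t = $355,348.89


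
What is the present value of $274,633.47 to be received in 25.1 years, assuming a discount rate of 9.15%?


Present value formula: PV = FV / (1 + r)^t
PV = $274,633.47 / (1 + 0.0915)^25.1
PV = $274,633.47 / 9.003179
PV = $30,504.06

PV = FV / (1 + r)^t = $30,504.06


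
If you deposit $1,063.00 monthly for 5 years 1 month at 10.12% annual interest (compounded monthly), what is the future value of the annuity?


Future value of an ordinary annuity: FV = PMT × ((1 + r)^n − 1) / r
Monthly rate r = 0.1012/12 ≈ 0.00843333, n = 61
FV = $1,063.00 × ((1 + 0.1012/12)^61 − 1) / (0.1012/12)
FV = $1,063.00 × 79.338278
FV = $84,336.59

FV = PMT × ((1+r)^n - 1)/r = $84,336.59


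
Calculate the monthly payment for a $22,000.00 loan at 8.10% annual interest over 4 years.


Loan payment formula: PMT = PV × r / (1 − (1 + r)^(−n))
Monthly rate r = 0.081/12 = 0.00675, n = 48 months
Denominator: 1 − (1 + 0.081/12)^(−48) = 0.275962
PMT = $22,000.00 × (0.081/12) / 0.275962
PMT = $538.12 per month

PMT = PV × r / (1-(1+r)^(-n)) = $538.12/month


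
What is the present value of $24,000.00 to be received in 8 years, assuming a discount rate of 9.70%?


Present value formula: PV = FV / (1 + r)^t
PV = $24,000.00 / (1 + 0.097)^8
PV = $24,000.00 / 2.097264
PV = $11,443.48

PV = FV / (1 + r)^t = $11,443.48


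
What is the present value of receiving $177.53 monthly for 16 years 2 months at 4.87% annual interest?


Present value of an ordinary annuity: PV = PMT × (1 − (1 + r)^(−n)) / r
Monthly rate r = 0.0487/12 ≈ 0.00405833, n = 194
PV = $177.53 × (1 − (1 + 0.0487/12)^(−194)) / (0.0487/12)
PV = $177.53 × 134.096951
PV = $23,806.23

PV = PMT × (1-(1+r)^(-n))/r = $23,806.23


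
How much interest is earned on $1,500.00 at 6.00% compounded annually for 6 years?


Compound interest earned = final amount − principal.
A = P(1 + r/n)^(nt) = $1,500.00 × (1 + 0.06/1)^(1 × 6) = $2,127.78
Interest = A − P = $2,127.78 − $1,500.00 = $627.78

Interest = A - P = $627.78


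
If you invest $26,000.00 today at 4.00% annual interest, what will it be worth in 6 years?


Future value formula: FV = PV × (1 + r)^t
FV = $26,000.00 × (1 + 0.04)^6
FV = $26,000.00 × 1.265319
FV = $32,898.29

FV = PV × (1 + r)^t = $32,898.29


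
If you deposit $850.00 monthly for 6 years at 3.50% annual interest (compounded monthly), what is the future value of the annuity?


Future value of an ordinary annuity: FV = PMT × ((1 + r)^n − 1) / r
Monthly rate r = 0.035/12 ≈ 0.00291667, n = 72
FV = $850.00 × ((1 + 0.035/12)^72 − 1) / (0.035/12)
FV = $850.00 × 79.988927
FV = $67,990.59

FV = PMT × ((1+r)^n - 1)/r = $67,990.59


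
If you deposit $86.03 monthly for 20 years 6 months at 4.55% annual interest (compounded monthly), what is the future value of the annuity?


Future value of an ordinary annuity: FV = PMT × ((1 + r)^n − 1) / r
Monthly rate r = 0.0455/12 ≈ 0.00379167, n = 246
FV = $86.03 × ((1 + 0.0455/12)^246 − 1) / (0.0455/12)
FV = $86.03 × 405.365205
FV = $34,873.57

FV = PMT × ((1+r)^n - 1)/r = $34,873.57


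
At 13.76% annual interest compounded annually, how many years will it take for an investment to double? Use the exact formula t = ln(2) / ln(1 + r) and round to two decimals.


Doubling condition: (1 + r)^t = 2
Take ln of both sides: t × ln(1 + r) = ln(2)
t = ln(2) / ln(1 + r)
t = 0.693147 / 0.128921
t = 5.38

t = ln(2) / ln(1 + r) = 5.38 years
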